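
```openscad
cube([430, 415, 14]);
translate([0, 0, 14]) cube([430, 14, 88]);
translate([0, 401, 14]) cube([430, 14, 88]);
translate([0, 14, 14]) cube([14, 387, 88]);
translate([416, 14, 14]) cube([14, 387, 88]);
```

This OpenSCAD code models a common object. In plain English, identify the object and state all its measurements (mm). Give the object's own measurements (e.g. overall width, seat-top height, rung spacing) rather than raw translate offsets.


An open-topped rectangular box: outside dimensions 430×415×102 mm, with a uniform wall and base thickness of 14 mm. The base is a full 430×415 slab on the floor; four walls sit on top of the base. The front and back walls (the −y and +y sides) span the full width; the two side walls fit between them.


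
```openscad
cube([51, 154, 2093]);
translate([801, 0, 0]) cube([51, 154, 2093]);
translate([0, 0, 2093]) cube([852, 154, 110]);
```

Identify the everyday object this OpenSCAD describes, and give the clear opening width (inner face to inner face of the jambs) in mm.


A door frame. The clear opening width is 750 mm.

Two 2093 mm tall posts with a header on top — a door frame. The left jamb is 51 mm wide at x = 0; the right jamb starts at x = 801. The clear opening is 801 − 51 = 750 mm.


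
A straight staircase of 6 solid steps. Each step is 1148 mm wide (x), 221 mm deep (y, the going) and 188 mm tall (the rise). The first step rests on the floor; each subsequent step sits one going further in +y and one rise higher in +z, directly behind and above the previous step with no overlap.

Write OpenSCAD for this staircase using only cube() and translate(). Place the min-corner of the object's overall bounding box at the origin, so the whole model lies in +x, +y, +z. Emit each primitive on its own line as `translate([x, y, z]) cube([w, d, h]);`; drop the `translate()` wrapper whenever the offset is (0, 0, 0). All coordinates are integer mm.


cube([1148, 221, 188]);
translate([0, 221, 188]) cube([1148, 221, 188]);
translate([0, 442, 376]) cube([1148, 221, 188]);
translate([0, 663, 564]) cube([1148, 221, 188]);
translate([0, 884, 752]) cube([1148, 221, 188]);
translate([0, 1105, 940]) cube([1148, 221, 188]);


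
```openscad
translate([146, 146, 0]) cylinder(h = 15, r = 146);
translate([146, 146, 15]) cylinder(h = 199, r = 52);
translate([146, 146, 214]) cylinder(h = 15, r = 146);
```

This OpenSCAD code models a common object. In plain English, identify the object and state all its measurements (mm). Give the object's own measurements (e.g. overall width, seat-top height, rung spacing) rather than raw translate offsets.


A spool: two coaxial disc flanges of radius 146 mm and thickness 15 mm, joined by a core cylinder of radius 52 mm and height 199 mm. The lower flange rests on z = 0 and the three cylinders share a vertical axis.


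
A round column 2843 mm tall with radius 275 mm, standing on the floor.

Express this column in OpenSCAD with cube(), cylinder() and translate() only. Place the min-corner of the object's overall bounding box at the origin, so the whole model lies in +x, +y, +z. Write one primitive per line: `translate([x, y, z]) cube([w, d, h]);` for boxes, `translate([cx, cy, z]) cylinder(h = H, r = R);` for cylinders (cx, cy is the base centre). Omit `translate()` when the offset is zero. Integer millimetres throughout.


translate([275, 275, 0]) cylinder(h = 2843, r = 275);


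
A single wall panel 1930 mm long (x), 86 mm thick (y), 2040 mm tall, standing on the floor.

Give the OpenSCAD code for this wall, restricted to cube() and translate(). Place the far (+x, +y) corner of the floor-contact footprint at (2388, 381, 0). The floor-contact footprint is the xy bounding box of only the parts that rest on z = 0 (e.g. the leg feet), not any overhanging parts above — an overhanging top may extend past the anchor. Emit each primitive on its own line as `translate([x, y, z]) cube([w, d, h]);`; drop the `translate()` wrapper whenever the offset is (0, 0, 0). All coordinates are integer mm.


translate([458, 295, 0]) cube([1930, 86, 2040]);


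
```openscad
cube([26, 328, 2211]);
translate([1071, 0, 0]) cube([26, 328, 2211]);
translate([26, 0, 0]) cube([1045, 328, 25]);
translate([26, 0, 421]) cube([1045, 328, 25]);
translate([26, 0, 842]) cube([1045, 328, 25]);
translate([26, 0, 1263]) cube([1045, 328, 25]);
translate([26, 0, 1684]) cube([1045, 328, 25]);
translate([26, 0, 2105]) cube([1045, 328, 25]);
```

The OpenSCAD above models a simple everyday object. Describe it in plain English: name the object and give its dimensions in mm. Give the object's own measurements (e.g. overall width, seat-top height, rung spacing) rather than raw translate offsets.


An open bookshelf. Two side panels, each 26 mm thick, 328 mm deep and 2211 mm tall, stand 1097 mm apart (outside-to-outside). Between them sit 6 shelves, each 25 mm thick and 328 mm deep, spanning the full gap between the sides. The bottom shelf rests on the floor (its underside at z = 0) and the clear gap between one shelf's top and the next shelf's underside is 396 mm.


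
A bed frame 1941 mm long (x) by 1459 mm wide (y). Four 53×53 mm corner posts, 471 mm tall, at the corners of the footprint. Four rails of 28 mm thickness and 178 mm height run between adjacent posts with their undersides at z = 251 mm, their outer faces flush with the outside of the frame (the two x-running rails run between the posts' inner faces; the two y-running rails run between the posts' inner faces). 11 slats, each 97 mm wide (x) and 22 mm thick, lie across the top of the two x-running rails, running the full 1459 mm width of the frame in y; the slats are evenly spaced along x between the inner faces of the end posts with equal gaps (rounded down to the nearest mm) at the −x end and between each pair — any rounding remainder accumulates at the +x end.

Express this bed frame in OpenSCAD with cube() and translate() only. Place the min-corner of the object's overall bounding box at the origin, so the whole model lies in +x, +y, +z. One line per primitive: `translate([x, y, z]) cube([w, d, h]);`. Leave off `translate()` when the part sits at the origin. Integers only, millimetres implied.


// slat z = rail_z + rail_h = 251 + 178 = 429
// slat gap = ⌊(1835 − 11·97) / 12⌋ = 64
cube([53, 53, 471]);
translate([0, 1406, 0]) cube([53, 53, 471]);
translate([1888, 0, 0]) cube([53, 53, 471]);
translate([1888, 1406, 0]) cube([53, 53, 471]);
translate([53, 0, 251]) cube([1835, 28, 178]);
translate([53, 1431, 251]) cube([1835, 28, 178]);
translate([0, 53, 251]) cube([28, 1353, 178]);
translate([1913, 53, 251]) cube([28, 1353, 178]);
translate([117, 0, 429]) cube([97, 1459, 22]);
translate([278, 0, 429]) cube([97, 1459, 22]);
translate([439, 0, 429]) cube([97, 1459, 22]);
translate([600, 0, 429]) cube([97, 1459, 22]);
translate([761, 0, 429]) cube([97, 1459, 22]);
translate([922, 0, 429]) cube([97, 1459, 22]);
translate([1083, 0, 429]) cube([97, 1459, 22]);
translate([1244, 0, 429]) cube([97, 1459, 22]);
translate([1405, 0, 429]) cube([97, 1459, 22]);
translate([1566, 0, 429]) cube([97, 1459, 22]);
translate([1727, 0, 429]) cube([97, 1459, 22]);


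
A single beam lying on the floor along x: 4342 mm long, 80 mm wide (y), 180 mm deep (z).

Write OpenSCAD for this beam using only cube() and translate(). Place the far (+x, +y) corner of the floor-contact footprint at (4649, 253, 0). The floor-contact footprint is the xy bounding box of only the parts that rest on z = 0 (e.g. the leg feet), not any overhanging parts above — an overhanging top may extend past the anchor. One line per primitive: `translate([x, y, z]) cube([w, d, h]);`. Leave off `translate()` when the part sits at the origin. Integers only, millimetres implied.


translate([307, 173, 0]) cube([4342, 80, 180]);


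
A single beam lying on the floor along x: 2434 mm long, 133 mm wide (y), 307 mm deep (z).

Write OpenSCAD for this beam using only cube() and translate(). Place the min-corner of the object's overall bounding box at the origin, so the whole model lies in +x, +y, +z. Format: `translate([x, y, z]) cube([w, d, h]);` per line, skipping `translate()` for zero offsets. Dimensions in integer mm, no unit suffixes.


cube([2434, 133, 307]);


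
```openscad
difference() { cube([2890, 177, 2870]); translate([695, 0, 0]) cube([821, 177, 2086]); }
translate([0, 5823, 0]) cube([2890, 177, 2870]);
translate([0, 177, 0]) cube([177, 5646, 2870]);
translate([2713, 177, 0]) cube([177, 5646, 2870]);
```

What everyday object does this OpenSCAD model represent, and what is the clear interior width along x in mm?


A single room. The interior width is 2536 mm.

Four walls enclosing a rectangle with a door in the front wall — a room. Outside width 2890 minus two 177 mm walls gives 2536 mm.


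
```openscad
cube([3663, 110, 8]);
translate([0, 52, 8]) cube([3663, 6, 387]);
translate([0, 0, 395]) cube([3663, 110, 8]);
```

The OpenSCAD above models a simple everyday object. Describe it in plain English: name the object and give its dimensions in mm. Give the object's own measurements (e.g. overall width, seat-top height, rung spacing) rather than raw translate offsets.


An I-beam lying along x, 3663 mm long. Overall section height 403 mm. Two flanges 110 mm wide (y) and 8 mm thick, one on the floor and one at the top; a web 6 mm thick runs between them, centred on the flange width.


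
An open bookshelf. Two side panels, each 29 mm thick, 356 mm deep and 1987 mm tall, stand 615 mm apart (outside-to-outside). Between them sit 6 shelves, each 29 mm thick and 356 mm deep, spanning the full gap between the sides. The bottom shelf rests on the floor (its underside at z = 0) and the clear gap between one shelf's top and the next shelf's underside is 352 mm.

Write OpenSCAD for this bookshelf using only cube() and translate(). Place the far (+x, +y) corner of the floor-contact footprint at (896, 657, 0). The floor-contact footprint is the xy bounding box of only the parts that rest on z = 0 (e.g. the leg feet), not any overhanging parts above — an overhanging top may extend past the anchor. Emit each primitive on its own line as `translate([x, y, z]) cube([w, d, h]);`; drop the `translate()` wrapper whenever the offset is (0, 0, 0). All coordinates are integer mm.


translate([281, 301, 0]) cube([29, 356, 1987]);
translate([867, 301, 0]) cube([29, 356, 1987]);
translate([310, 301, 0]) cube([557, 356, 29]);
translate([310, 301, 381]) cube([557, 356, 29]);
translate([310, 301, 762]) cube([557, 356, 29]);
translate([310, 301, 1143]) cube([557, 356, 29]);
translate([310, 301, 1524]) cube([557, 356, 29]);
translate([310, 301, 1905]) cube([557, 356, 29]);


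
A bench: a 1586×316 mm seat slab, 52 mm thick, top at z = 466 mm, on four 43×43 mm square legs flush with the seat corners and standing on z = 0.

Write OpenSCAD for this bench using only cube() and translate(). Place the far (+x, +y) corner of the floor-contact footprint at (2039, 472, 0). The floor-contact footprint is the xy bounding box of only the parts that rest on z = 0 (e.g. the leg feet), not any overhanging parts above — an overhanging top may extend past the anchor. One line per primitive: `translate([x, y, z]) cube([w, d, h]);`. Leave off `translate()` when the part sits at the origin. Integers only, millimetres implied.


translate([453, 156, 414]) cube([1586, 316, 52]);
translate([453, 156, 0]) cube([43, 43, 414]);
translate([453, 429, 0]) cube([43, 43, 414]);
translate([1996, 156, 0]) cube([43, 43, 414]);
translate([1996, 429, 0]) cube([43, 43, 414]);


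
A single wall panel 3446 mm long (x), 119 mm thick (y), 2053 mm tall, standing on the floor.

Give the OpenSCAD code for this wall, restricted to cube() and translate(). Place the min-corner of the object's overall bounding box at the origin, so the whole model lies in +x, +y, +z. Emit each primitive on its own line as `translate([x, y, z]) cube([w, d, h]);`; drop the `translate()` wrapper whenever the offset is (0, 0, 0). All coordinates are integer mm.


cube([3446, 119, 2053]);


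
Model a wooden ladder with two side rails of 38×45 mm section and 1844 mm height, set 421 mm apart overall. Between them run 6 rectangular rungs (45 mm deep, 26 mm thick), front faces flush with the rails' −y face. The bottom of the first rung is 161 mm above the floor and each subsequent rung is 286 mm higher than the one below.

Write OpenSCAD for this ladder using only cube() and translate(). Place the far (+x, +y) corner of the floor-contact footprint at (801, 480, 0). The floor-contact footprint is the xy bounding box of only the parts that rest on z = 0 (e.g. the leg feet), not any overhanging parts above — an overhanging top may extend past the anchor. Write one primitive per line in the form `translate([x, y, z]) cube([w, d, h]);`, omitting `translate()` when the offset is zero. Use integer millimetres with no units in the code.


translate([380, 435, 0]) cube([38, 45, 1844]);
translate([763, 435, 0]) cube([38, 45, 1844]);
translate([418, 435, 161]) cube([345, 45, 26]);
translate([418, 435, 447]) cube([345, 45, 26]);
translate([418, 435, 733]) cube([345, 45, 26]);
translate([418, 435, 1019]) cube([345, 45, 26]);
translate([418, 435, 1305]) cube([345, 45, 26]);
translate([418, 435, 1591]) cube([345, 45, 26]);


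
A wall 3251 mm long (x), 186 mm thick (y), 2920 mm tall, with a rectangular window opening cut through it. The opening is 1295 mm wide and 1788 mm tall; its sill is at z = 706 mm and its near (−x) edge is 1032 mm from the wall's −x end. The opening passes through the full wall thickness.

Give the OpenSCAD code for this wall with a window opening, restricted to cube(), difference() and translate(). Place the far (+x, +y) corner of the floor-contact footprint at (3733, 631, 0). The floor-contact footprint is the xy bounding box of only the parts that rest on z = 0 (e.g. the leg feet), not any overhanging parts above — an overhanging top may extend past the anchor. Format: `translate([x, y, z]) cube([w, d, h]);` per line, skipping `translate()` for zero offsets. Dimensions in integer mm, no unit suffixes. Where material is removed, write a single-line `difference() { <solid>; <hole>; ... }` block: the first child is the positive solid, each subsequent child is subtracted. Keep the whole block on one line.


difference() { translate([482, 445, 0]) cube([3251, 186, 2920]); translate([1514, 445, 706]) cube([1295, 186, 1788]); }


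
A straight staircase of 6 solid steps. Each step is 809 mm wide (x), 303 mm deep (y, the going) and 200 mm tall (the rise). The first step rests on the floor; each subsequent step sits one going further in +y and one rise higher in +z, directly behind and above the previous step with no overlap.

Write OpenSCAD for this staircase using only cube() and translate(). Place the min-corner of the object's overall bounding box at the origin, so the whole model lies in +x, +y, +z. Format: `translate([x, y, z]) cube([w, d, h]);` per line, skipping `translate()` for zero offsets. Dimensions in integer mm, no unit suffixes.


cube([809, 303, 200]);
translate([0, 303, 200]) cube([809, 303, 200]);
translate([0, 606, 400]) cube([809, 303, 200]);
translate([0, 909, 600]) cube([809, 303, 200]);
translate([0, 1212, 800]) cube([809, 303, 200]);
translate([0, 1515, 1000]) cube([809, 303, 200]);


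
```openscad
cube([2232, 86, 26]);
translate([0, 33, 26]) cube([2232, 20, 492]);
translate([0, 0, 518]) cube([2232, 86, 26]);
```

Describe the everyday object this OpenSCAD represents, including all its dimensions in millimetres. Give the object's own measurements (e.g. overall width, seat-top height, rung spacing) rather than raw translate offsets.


An I-beam lying along x, 2232 mm long. Overall section height 544 mm. Two flanges 86 mm wide (y) and 26 mm thick, one on the floor and one at the top; a web 20 mm thick runs between them, centred on the flange width.


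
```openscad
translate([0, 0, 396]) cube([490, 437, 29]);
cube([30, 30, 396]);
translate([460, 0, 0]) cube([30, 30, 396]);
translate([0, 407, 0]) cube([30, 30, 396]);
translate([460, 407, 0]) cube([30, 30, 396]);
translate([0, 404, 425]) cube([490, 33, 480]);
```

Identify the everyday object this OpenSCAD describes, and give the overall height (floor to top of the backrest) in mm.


A chair. The overall height is 905 mm.

A slab on four corner posts with a tall panel at the back — a chair. The seat slab sits at z = 396 with thickness 29, and the 480 mm backrest starts at the seat top, so the overall height is 396 + 29 + 480 = 905 mm.


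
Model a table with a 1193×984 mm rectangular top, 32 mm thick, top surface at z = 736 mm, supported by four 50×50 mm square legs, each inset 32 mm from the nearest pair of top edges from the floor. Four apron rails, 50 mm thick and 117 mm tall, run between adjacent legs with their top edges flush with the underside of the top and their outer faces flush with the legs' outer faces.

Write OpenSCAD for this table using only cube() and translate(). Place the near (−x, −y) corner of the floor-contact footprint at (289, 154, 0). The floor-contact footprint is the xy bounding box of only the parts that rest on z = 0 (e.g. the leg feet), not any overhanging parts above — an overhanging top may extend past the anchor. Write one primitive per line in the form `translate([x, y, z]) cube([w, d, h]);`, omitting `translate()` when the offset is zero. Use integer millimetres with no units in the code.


// leg_h = 736 - 32 = 704
// apron z = 704 - 117 = 587
translate([257, 122, 704]) cube([1193, 984, 32]);
translate([289, 154, 0]) cube([50, 50, 704]);
translate([1368, 154, 0]) cube([50, 50, 704]);
translate([289, 1024, 0]) cube([50, 50, 704]);
translate([1368, 1024, 0]) cube([50, 50, 704]);
translate([339, 154, 587]) cube([1029, 50, 117]);
translate([339, 1024, 587]) cube([1029, 50, 117]);
translate([289, 204, 587]) cube([50, 820, 117]);
translate([1368, 204, 587]) cube([50, 820, 117]);


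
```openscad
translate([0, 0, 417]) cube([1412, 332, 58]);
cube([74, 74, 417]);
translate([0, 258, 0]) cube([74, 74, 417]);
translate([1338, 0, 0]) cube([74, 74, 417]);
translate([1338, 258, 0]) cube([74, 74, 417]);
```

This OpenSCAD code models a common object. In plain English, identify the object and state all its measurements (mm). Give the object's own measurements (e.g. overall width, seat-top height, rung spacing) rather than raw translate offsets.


A bench: a 1412×332 mm seat slab, 58 mm thick, top at z = 475 mm, on four 74×74 mm square legs flush with the seat corners and standing on z = 0.


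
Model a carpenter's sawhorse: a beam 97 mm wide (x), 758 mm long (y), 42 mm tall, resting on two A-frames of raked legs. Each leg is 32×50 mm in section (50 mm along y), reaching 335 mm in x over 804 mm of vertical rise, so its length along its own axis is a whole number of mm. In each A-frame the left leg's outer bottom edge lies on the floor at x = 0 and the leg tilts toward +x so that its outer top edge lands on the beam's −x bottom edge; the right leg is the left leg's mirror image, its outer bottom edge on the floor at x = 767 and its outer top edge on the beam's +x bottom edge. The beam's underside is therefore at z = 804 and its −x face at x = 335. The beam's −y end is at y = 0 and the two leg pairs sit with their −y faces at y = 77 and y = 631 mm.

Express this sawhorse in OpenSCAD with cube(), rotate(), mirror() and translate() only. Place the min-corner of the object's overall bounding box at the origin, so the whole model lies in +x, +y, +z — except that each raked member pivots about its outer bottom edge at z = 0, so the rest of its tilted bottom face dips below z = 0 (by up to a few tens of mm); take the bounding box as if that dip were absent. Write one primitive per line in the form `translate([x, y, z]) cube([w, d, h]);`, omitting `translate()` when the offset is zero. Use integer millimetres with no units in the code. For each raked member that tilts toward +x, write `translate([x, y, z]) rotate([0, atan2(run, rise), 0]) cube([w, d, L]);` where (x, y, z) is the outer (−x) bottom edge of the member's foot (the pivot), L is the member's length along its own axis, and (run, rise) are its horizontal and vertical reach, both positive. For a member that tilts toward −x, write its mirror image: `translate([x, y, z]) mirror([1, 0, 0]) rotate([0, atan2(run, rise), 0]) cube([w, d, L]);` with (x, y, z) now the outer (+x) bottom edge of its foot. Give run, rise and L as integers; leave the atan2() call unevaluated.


translate([335, 0, 804]) cube([97, 758, 42]);
translate([0, 77, 0]) rotate([0, atan2(335, 804), 0]) cube([32, 50, 871]);
translate([767, 77, 0]) mirror([1, 0, 0]) rotate([0, atan2(335, 804), 0]) cube([32, 50, 871]);
translate([0, 631, 0]) rotate([0, atan2(335, 804), 0]) cube([32, 50, 871]);
translate([767, 631, 0]) mirror([1, 0, 0]) rotate([0, atan2(335, 804), 0]) cube([32, 50, 871]);


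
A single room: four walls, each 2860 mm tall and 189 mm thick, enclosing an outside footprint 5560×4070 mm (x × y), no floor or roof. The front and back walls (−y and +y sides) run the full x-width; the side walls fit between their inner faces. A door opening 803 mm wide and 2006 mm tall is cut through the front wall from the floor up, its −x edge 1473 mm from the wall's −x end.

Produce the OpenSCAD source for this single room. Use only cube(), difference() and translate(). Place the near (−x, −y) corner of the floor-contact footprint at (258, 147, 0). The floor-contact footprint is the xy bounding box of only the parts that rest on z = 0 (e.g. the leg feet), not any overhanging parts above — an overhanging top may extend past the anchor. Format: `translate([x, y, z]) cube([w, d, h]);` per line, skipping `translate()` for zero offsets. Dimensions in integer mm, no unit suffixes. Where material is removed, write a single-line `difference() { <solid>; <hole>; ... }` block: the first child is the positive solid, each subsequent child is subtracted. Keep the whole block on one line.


difference() { translate([258, 147, 0]) cube([5560, 189, 2860]); translate([1731, 147, 0]) cube([803, 189, 2006]); }
translate([258, 4028, 0]) cube([5560, 189, 2860]);
translate([258, 336, 0]) cube([189, 3692, 2860]);
translate([5629, 336, 0]) cube([189, 3692, 2860]);


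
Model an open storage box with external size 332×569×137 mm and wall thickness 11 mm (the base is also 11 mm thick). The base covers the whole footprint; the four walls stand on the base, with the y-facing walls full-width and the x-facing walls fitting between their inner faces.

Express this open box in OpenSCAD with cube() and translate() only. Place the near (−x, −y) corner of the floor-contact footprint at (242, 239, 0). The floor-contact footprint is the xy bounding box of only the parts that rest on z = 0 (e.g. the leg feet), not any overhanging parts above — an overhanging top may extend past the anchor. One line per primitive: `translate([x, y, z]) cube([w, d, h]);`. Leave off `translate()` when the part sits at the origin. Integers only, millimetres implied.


translate([242, 239, 0]) cube([332, 569, 11]);
translate([242, 239, 11]) cube([332, 11, 126]);
translate([242, 797, 11]) cube([332, 11, 126]);
translate([242, 250, 11]) cube([11, 547, 126]);
translate([563, 250, 11]) cube([11, 547, 126]);


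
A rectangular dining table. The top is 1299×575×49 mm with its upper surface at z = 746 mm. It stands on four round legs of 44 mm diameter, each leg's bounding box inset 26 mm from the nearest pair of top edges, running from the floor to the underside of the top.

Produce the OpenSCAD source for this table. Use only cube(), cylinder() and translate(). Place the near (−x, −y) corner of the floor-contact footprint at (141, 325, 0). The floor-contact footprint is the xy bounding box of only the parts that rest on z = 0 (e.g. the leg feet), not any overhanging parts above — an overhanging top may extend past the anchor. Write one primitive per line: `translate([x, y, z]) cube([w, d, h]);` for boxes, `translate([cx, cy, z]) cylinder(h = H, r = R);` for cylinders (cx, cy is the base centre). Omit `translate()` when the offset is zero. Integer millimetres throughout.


translate([115, 299, 697]) cube([1299, 575, 49]);
translate([163, 347, 0]) cylinder(h = 697, r = 22);
translate([1366, 347, 0]) cylinder(h = 697, r = 22);
translate([163, 826, 0]) cylinder(h = 697, r = 22);
translate([1366, 826, 0]) cylinder(h = 697, r = 22);


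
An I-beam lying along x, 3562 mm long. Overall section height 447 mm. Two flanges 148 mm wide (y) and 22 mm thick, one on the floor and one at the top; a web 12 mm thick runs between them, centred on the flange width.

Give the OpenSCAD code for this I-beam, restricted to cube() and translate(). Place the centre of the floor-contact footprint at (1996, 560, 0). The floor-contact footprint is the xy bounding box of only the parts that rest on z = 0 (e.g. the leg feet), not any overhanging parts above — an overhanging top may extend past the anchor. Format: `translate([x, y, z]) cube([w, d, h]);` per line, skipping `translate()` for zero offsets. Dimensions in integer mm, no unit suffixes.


translate([215, 486, 0]) cube([3562, 148, 22]);
translate([215, 554, 22]) cube([3562, 12, 403]);
translate([215, 486, 425]) cube([3562, 148, 22]);


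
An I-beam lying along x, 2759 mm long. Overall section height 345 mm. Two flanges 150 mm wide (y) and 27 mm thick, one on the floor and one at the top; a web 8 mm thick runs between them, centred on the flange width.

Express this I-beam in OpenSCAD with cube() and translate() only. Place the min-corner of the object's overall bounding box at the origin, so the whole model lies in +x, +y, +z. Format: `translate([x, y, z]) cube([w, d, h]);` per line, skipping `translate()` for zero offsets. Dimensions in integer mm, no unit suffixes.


cube([2759, 150, 27]);
translate([0, 71, 27]) cube([2759, 8, 291]);
translate([0, 0, 318]) cube([2759, 150, 27]);


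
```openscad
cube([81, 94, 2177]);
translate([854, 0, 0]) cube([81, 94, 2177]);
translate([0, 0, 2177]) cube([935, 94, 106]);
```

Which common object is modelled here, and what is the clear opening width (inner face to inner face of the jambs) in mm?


A door frame. The clear opening width is 773 mm.

Two 2177 mm tall posts with a header on top — a door frame. The left jamb is 81 mm wide at x = 0; the right jamb starts at x = 854. The clear opening is 854 − 81 = 773 mm.


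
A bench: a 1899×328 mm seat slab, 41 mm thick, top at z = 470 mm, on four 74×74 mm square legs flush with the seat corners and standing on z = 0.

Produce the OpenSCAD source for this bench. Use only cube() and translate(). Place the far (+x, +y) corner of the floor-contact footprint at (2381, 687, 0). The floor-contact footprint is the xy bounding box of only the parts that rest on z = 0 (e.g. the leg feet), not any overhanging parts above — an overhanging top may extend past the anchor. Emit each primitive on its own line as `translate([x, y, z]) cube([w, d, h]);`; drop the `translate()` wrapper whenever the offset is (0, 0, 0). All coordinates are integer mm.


translate([482, 359, 429]) cube([1899, 328, 41]);
translate([482, 359, 0]) cube([74, 74, 429]);
translate([482, 613, 0]) cube([74, 74, 429]);
translate([2307, 359, 0]) cube([74, 74, 429]);
translate([2307, 613, 0]) cube([74, 74, 429]);


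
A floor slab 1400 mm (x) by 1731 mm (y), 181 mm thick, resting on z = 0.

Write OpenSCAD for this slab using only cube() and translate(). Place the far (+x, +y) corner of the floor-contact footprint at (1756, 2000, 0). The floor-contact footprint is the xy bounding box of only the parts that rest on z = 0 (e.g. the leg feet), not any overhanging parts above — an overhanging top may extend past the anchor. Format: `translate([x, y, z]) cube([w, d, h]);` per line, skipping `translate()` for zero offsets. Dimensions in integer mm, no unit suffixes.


translate([356, 269, 0]) cube([1400, 1731, 181]);


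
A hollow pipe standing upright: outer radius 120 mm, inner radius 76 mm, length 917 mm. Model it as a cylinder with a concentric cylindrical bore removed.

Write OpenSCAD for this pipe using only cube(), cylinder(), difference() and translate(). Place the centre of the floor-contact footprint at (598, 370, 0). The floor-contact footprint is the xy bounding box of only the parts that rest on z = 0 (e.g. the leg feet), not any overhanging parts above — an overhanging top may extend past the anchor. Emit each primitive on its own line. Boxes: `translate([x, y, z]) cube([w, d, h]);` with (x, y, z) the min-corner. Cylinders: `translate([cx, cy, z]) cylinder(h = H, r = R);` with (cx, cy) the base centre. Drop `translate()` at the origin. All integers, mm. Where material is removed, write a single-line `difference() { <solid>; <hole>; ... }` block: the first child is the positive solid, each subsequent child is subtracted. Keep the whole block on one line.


difference() { translate([598, 370, 0]) cylinder(h = 917, r = 120); translate([598, 370, 0]) cylinder(h = 917, r = 76); }


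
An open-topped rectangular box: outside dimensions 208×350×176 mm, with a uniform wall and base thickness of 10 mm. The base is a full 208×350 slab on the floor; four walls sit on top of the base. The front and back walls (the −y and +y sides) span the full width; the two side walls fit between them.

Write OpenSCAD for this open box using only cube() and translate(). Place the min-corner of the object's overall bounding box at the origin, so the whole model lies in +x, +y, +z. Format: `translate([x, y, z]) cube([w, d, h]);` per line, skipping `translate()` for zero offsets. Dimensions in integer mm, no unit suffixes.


cube([208, 350, 10]);
translate([0, 0, 10]) cube([208, 10, 166]);
translate([0, 340, 10]) cube([208, 10, 166]);
translate([0, 10, 10]) cube([10, 330, 166]);
translate([198, 10, 10]) cube([10, 330, 166]);


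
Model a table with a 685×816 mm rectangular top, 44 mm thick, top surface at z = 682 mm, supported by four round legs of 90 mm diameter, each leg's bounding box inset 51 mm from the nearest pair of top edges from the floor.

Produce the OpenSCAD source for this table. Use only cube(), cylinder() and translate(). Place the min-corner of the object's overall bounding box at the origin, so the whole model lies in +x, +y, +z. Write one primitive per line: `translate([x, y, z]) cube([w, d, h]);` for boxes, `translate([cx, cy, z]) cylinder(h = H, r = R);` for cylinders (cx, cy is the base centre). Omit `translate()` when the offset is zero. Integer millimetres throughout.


translate([0, 0, 638]) cube([685, 816, 44]);
translate([96, 96, 0]) cylinder(h = 638, r = 45);
translate([589, 96, 0]) cylinder(h = 638, r = 45);
translate([96, 720, 0]) cylinder(h = 638, r = 45);
translate([589, 720, 0]) cylinder(h = 638, r = 45);


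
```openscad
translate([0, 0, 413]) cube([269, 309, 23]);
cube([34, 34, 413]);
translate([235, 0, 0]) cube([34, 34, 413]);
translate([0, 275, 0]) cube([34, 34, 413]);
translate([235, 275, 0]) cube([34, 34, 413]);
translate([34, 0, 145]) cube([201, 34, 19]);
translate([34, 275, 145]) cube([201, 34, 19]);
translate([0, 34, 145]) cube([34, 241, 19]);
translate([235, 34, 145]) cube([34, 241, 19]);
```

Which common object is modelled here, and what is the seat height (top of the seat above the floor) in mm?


A stool. The seat height is 436 mm.

A 269×309×23 slab at z = 413 on four corner posts — a stool. The seat top is 413 + 23 = 436 mm.


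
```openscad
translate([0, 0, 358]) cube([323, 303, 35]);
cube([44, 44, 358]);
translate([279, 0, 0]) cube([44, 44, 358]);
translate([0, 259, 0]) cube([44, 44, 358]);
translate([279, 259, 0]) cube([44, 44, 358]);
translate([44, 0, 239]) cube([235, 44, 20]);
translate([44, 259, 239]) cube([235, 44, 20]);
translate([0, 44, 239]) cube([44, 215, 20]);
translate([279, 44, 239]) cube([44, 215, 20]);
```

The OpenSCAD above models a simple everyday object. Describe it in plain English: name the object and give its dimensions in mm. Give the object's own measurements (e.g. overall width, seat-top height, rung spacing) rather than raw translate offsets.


A simple wooden stool: a rectangular seat 323 mm (x) by 303 mm (y), 35 mm thick, top face at z = 393 mm, on four square legs, each 44×44 mm in cross-section. The legs rest on z = 0, each flush with a corner of the seat. Four stretchers, 44 mm wide and 20 mm tall, connect adjacent legs with their undersides at z = 239 mm, each running between the inner faces of the legs it joins and aligned with the legs' outer faces on the other axis.


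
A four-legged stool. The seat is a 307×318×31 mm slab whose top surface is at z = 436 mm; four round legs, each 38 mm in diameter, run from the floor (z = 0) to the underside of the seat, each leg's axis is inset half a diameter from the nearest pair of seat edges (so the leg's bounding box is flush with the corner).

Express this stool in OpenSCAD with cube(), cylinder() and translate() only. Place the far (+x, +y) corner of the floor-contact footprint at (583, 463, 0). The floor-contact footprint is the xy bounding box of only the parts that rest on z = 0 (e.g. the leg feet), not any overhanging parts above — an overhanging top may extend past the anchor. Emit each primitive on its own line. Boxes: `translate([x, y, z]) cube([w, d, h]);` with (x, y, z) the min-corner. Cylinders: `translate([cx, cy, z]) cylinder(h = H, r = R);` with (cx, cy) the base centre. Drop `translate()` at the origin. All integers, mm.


translate([276, 145, 405]) cube([307, 318, 31]);
translate([295, 164, 0]) cylinder(h = 405, r = 19);
translate([564, 164, 0]) cylinder(h = 405, r = 19);
translate([295, 444, 0]) cylinder(h = 405, r = 19);
translate([564, 444, 0]) cylinder(h = 405, r = 19);


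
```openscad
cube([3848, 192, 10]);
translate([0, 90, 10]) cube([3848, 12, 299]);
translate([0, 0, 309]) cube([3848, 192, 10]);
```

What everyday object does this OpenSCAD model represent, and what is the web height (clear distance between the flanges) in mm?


An I-beam. The web height is 299 mm.

Two wide flanges with a thin centred web — an I-beam. Overall 319 mm minus two 10 mm flanges gives a web of 319 − 2·10 = 299 mm.


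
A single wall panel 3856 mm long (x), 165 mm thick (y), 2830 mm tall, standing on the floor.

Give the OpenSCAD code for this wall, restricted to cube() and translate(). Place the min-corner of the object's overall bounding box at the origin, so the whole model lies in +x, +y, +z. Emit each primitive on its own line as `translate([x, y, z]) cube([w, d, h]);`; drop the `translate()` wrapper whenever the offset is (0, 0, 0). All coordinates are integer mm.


cube([3856, 165, 2830]);


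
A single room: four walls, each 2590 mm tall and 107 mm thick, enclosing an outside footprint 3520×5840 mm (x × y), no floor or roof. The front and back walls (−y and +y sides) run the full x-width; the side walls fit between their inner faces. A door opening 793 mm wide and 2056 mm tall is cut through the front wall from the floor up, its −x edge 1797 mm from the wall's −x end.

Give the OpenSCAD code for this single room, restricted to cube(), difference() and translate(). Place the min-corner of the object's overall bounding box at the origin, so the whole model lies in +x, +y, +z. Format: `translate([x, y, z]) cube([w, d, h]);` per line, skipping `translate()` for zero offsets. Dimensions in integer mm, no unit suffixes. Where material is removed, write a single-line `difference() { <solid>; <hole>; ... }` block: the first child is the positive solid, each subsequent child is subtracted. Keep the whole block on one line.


difference() { cube([3520, 107, 2590]); translate([1797, 0, 0]) cube([793, 107, 2056]); }
translate([0, 5733, 0]) cube([3520, 107, 2590]);
translate([0, 107, 0]) cube([107, 5626, 2590]);
translate([3413, 107, 0]) cube([107, 5626, 2590]);


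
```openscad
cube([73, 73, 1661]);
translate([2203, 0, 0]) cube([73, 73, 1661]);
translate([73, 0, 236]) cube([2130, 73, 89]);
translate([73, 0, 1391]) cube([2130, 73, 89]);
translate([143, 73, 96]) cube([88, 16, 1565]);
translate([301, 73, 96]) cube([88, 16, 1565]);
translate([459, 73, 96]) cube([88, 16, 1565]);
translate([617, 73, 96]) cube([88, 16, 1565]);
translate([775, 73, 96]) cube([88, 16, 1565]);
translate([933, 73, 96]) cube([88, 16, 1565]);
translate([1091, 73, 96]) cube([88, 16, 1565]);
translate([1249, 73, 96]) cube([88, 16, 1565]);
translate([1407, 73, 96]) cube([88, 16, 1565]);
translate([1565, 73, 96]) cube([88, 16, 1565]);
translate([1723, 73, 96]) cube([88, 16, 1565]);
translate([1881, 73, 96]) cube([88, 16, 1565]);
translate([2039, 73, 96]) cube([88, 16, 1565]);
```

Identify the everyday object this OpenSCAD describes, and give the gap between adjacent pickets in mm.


A fence section. The picket gap is 70 mm.

Two posts, two rails, 13 pickets — a fence section. Span 2130 mm holds 13 pickets of 88 mm with 14 equal gaps: ⌊(2130 − 13·88) / 14⌋ = 70 mm.


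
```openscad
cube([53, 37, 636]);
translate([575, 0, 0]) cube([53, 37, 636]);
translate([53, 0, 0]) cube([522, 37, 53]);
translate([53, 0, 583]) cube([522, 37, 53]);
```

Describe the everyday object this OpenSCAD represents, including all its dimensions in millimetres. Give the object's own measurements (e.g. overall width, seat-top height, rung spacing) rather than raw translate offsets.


A rectangular picture frame lying in the x–z plane (depth along y). The opening is 522 mm wide (x) by 530 mm tall (z), surrounded by a border 53 mm wide on all four sides. The frame is 37 mm deep and is made of two full-height vertical stiles with two horizontal rails fitted between them.


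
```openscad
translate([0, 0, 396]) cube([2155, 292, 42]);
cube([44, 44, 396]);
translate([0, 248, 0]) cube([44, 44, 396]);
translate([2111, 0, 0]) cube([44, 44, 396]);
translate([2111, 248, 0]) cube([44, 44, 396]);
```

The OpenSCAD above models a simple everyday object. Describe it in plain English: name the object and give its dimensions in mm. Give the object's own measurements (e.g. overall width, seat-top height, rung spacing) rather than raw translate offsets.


A bench: a 2155×292 mm seat slab, 42 mm thick, top at z = 438 mm, on four 44×44 mm square legs flush with the seat corners and standing on z = 0.


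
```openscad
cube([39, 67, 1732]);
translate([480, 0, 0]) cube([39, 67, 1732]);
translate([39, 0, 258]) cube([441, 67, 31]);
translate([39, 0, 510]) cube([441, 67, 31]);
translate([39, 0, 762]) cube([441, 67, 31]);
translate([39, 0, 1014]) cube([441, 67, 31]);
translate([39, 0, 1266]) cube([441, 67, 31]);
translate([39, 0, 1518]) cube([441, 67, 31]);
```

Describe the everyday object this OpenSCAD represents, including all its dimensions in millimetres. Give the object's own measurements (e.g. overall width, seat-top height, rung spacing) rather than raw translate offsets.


A straight ladder. Two 39×67 mm vertical rails, 1732 mm tall, stand 519 mm apart (outside-to-outside) with their front faces coplanar on the −y side. 6 rungs, each 67 mm deep and 31 mm tall, span between the inner faces of the rails, front faces flush with the rails. The lowest rung's underside is at z = 258 mm and rungs are spaced 252 mm apart (underside to underside).


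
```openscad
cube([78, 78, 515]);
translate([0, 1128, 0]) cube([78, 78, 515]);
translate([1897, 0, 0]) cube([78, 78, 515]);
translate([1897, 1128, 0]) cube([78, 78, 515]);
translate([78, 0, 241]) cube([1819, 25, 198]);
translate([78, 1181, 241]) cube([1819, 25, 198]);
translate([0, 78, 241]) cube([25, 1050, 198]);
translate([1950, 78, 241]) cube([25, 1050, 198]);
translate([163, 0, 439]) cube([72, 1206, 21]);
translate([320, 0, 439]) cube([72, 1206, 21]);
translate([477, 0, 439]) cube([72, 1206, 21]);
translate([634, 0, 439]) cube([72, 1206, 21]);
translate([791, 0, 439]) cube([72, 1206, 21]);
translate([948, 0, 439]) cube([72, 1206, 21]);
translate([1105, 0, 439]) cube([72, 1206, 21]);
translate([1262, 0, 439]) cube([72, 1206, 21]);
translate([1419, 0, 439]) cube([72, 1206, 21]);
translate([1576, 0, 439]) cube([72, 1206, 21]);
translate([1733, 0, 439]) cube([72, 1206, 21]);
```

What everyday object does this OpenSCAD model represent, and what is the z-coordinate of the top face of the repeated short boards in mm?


A bed frame. The slat-top height is 460 mm.

Four posts, four rails, and a row of slats — a bed frame. Slats sit on the rails at z = 241 + 198 = 439; with slat thickness 21, the top is 460 mm.
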